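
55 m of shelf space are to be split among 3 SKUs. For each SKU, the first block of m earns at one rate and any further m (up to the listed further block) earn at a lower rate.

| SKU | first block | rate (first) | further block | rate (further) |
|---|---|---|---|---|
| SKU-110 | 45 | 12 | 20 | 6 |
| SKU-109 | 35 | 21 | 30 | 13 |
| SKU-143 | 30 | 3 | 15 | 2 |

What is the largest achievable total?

995

Rank every tier by rate: SKU-109/tier1 21 > SKU-109/tier2 13 > SKU-110/tier1 12 > SKU-110/tier2 6 > SKU-143/tier1 3 > SKU-143/tier2 2.
SKU-109/tier1 (21): +35 → 20 left.
20 remain; put them into SKU-109 tier2 at 13.
Total = 21×35 + 13×20 = 995.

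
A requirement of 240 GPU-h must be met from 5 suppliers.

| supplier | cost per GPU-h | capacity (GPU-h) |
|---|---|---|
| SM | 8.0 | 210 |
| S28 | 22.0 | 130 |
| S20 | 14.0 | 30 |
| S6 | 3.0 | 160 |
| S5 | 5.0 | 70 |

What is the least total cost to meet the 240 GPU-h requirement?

Fill from the cheapest supplier first.
S6 at 3.0: take all 160 GPU-h ; 80 still needed.
S5 (5.0): use full 70 ; 10 GPU-h to go.
Take 10 from SM at 8.0 to finish.
S20, S28: unused.
Cost = 160×3.0 + 70×5.0 + 10×8.0 = 910.

910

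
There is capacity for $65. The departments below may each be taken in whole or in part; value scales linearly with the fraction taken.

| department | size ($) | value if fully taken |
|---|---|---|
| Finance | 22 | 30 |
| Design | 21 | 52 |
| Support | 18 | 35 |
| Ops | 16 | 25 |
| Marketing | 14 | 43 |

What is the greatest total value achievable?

Sort by value density: Marketing 43/14≈3.07, Design 52/21≈2.48, Support 35/18≈1.94, Ops 25/16≈1.56, Finance 30/22≈1.36.
Take all of Marketing (14 $, value 43) — 51 $ left.
All 21 $ of Design fit (value 52) — 30 remain.
All 18 $ of Support fit (value 35) — 12 remain.
Only 12 $ remain; take 12/16 of Ops for value 25×12/16 = 18.75.
Total value = 148.75.

148.75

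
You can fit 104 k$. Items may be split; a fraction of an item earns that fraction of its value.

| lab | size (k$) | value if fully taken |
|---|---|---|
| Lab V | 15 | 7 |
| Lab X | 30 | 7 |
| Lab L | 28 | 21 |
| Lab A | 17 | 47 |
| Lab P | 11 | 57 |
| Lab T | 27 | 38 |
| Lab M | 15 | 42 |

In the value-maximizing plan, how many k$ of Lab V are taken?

6

Best value per unit of size first: Lab P 57/11≈5.18, Lab M 42/15≈2.8, Lab A 47/17≈2.76, Lab T 38/27≈1.41, Lab L 21/28≈0.75, Lab V 7/15≈0.467, Lab X 7/30≈0.233.
Lab P: take in full, 11 k$ for value 57 ; 93 left.
All 15 k$ of Lab M fit (value 42) ; 78 remain.
All 17 k$ of Lab A fit (value 47) ; 61 remain.
Take all of Lab T (27 k$, value 38) ; 34 k$ left.
Lab L: take in full, 28 k$ for value 21 ; 6 left.
Fill the last 6 k$ with part of Lab V: 6/15 of it earns 2.8.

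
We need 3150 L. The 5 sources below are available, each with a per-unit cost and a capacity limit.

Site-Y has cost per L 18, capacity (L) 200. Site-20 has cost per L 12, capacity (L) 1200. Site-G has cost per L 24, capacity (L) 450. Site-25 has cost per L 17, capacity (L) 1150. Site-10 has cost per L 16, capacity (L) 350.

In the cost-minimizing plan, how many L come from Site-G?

250

Cheapest first:
Take 1200 from Site-20 at 12 ; need 1950 more.
Take 350 from Site-10 at 16 ; need 1600 more.
Site-25 at 17: take all 1150 L ; 450 still needed.
Site-Y at 18: take all 200 L ; 250 still needed.
Take 250 from Site-G at 24 to finish.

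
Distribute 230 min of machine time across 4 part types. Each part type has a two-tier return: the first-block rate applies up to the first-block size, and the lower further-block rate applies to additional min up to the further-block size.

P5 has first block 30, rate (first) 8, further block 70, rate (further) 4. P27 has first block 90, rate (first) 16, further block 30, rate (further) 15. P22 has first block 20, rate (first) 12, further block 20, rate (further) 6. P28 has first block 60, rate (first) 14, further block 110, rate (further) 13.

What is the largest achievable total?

Rank every tier by rate: P27/T1 16 > P27/T2 15 > P28/T1 14 > P28/T2 13 > P22/T1 12 > P5/T1 8 > P22/T2 6 > P5/T2 4.
P27 T1 at 16: fill all 90 ; 140 left.
Fill P27 T2 block (30 at 15) ; 110 left.
Fill P28 T1 block (60 at 14) ; 50 left.
P28 T2 at 13: only 50 left, fill 50.
Total = 16×90 + 15×30 + 14×60 + 13×50 = 3380.

3380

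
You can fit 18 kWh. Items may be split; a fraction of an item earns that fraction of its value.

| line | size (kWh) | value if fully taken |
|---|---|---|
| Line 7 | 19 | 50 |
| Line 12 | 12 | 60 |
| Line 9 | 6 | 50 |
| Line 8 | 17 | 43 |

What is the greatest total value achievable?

110

Best value per unit of size first: Line 9 50/6≈8.33, Line 12 60/12≈5, Line 7 50/19≈2.63, Line 8 43/17≈2.53.
Take all of Line 9 (6 kWh, value 50) ; 12 kWh left.
Take all of Line 12 (12 kWh, value 60) ; 0 kWh left.
Total value = 110.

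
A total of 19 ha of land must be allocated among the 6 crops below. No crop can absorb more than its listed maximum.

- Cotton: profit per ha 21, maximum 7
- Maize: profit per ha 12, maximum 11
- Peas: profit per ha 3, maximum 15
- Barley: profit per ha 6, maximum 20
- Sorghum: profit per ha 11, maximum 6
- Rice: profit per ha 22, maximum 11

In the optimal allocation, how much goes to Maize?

Rank by profit per ha: Rice 22 > Cotton 21 > Maize 12 > Sorghum 11 > Barley 6 > Peas 3.
Rice: +11 to 11 (cap) — 8 left.
Cotton takes 7 to reach its cap of 7 — 1 left.
Maize: +1 (room for 11) → 1. Pool exhausted.

1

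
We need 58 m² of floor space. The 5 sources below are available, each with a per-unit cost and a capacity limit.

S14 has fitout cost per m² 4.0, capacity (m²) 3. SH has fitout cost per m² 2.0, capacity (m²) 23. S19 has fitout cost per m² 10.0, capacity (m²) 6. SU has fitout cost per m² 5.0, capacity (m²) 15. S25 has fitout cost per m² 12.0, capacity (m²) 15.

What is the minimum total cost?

325

Use sources in increasing cost order.
SH (2.0): use full 23 — 35 m² to go.
S14 at 4.0: take all 3 m² — 32 still needed.
Take 15 from SU at 5.0 — need 17 more.
S19 (10.0): use full 6 — 11 m² to go.
S25 at 12.0: take 11 of its 15 — requirement met.
Cost = 23×2.0 + 3×4.0 + 15×5.0 + 6×10.0 + 11×12.0 = 325.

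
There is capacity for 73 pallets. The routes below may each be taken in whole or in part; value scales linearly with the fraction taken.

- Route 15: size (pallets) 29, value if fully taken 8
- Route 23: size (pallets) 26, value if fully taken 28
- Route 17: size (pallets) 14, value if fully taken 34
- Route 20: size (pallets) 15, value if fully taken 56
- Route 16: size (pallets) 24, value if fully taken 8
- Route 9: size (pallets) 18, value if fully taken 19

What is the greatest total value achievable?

Rank by value-to-size ratio: Route 20 56/15≈3.73, Route 17 34/14≈2.43, Route 23 28/26≈1.08, Route 9 19/18≈1.06, Route 16 8/24≈0.333, Route 15 8/29≈0.276.
Take all of Route 20 (15 pallets, value 56) — 58 pallets left.
All 14 pallets of Route 17 fit (value 34) — 44 remain.
Take all of Route 23 (26 pallets, value 28) — 18 pallets left.
Route 9: take in full, 18 pallets for value 19 — 0 left.
Total value = 137.

137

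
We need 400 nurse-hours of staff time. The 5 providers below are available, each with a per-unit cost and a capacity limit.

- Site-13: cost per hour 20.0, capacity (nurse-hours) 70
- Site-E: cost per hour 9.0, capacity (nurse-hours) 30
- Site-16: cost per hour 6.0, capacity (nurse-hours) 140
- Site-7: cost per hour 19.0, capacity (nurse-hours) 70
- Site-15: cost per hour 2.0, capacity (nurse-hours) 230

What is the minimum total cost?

1570

Cheapest first:
Site-15 (2.0): use full 230 — 170 nurse-hours to go.
Site-16 at 6.0: take all 140 nurse-hours — 30 still needed.
Site-E at 9.0: take all 30 nurse-hours — 0 still needed.
Site-7, Site-13: unused.
Cost = 230×2.0 + 140×6.0 + 30×9.0 = 1570.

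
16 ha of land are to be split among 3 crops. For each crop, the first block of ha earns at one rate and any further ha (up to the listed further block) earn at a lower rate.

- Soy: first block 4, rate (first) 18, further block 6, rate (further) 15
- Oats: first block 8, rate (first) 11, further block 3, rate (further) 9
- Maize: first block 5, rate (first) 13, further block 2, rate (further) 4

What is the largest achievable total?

Rank every tier by rate: Soy/first 18 > Soy/second 15 > Maize/first 13 > Oats/first 11 > Oats/second 9 > Maize/second 4.
Soy/first (18): +4 ; 12 left.
Soy second at 15: fill all 6 ; 6 left.
Maize first at 13: fill all 5 ; 1 left.
Oats first at 11: only 1 left, fill 1.
Total = 18×4 + 15×6 + 13×5 + 11×1 = 238.

238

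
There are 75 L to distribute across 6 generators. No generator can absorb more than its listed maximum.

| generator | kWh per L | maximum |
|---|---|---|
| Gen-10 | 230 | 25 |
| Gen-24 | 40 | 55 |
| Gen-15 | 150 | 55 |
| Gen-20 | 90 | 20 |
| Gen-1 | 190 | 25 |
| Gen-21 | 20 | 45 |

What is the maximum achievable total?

Rank by kWh per L: Gen-10 230 > Gen-1 190 > Gen-15 150 > Gen-20 90 > Gen-24 40 > Gen-21 20.
Give Gen-10 25 to hit its cap of 25 → 50 left.
Give Gen-1 25 to hit its cap of 25 → 25 left.
Gen-15 has room for 55 but only 25 remain, so it gets 25.
Total = 230×25 + 150×25 + 190×25 = 14250.

14250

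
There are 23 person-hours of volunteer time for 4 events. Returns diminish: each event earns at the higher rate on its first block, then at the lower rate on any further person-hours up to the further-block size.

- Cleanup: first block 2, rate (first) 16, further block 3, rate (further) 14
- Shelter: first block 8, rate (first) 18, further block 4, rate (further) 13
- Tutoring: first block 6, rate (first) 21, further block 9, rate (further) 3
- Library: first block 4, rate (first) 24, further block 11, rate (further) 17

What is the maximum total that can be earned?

Order all 8 blocks by rate: Library/tier1 24 > Tutoring/tier1 21 > Shelter/tier1 18 > Library/tier2 17 > Cleanup/tier1 16 > Cleanup/tier2 14 > Shelter/tier2 13 > Tutoring/tier2 3.
Library/tier1 (24): +4 → 19 left.
Fill Tutoring tier1 block (6 at 21) → 13 left.
Fill Shelter tier1 block (8 at 18) → 5 left.
Library tier2 at 17: only 5 left, fill 5.
Total = 24×4 + 21×6 + 18×8 + 17×5 = 451.

451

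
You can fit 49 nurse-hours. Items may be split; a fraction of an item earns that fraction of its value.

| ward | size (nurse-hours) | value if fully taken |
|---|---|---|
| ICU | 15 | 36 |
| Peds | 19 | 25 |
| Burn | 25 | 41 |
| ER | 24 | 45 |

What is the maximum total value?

Rank by value-to-size ratio: ICU 36/15≈2.4, ER 45/24≈1.88, Burn 41/25≈1.64, Peds 25/19≈1.32.
All 15 nurse-hours of ICU fit (value 36) → 34 remain.
ER: take in full, 24 nurse-hours for value 45 → 10 left.
Fill the last 10 nurse-hours with part of Burn: 10/25 of it earns 16.4.
Total value = 97.4.

97.4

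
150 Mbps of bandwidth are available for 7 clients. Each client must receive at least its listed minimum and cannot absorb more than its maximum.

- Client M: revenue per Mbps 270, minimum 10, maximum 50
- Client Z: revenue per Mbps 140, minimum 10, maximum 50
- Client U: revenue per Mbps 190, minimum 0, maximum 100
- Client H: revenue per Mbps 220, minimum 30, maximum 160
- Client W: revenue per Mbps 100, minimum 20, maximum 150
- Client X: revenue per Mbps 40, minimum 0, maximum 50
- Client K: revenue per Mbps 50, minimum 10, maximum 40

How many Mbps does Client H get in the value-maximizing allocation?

60

Meeting every minimum uses 10+10+0+30+20+0+10 = 80 Mbps, leaving 70.
Order the clients by revenue per Mbps: Client M 270 > Client H 220 > Client U 190 > Client Z 140 > Client W 100 > Client K 50 > Client X 40.
Client M: +40 to 50 (cap) → 30 left.
Client H has room for 130 more but only 30 remain, so it gets 60.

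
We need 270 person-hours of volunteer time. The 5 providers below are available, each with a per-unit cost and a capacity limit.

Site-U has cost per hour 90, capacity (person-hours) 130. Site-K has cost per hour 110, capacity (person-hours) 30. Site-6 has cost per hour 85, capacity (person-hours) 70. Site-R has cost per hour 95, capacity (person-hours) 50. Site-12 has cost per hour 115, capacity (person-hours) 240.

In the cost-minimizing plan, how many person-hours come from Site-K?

20

Cheapest first:
Take 70 from Site-6 at 85 → need 200 more.
Take 130 from Site-U at 90 → need 70 more.
Site-R (95): use full 50 → 20 person-hours to go.
Take 20 from Site-K at 110 to finish.
Site-12: unused.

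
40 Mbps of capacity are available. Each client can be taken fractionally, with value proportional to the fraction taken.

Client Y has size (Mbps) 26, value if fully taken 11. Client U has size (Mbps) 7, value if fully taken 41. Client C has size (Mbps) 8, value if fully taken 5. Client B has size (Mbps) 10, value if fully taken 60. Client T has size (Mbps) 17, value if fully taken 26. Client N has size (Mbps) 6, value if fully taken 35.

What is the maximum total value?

162

Rank by value-to-size ratio: Client B 60/10≈6, Client U 41/7≈5.86, Client N 35/6≈5.83, Client T 26/17≈1.53, Client C 5/8≈0.625, Client Y 11/26≈0.423.
All 10 Mbps of Client B fit (value 60) → 30 remain.
Client U: take in full, 7 Mbps for value 41 → 23 left.
Take all of Client N (6 Mbps, value 35) → 17 Mbps left.
Take all of Client T (17 Mbps, value 26) → 0 Mbps left.
Total value = 162.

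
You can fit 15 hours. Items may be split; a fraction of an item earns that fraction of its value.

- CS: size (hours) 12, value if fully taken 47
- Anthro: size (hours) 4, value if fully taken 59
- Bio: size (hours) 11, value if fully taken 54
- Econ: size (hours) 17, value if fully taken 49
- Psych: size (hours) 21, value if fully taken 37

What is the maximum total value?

Best value per unit of size first: Anthro 59/4≈14.8, Bio 54/11≈4.91, CS 47/12≈3.92, Econ 49/17≈2.88, Psych 37/21≈1.76.
Anthro: take in full, 4 hours for value 59 — 11 left.
Bio: take in full, 11 hours for value 54 — 0 left.
Total value = 113.

113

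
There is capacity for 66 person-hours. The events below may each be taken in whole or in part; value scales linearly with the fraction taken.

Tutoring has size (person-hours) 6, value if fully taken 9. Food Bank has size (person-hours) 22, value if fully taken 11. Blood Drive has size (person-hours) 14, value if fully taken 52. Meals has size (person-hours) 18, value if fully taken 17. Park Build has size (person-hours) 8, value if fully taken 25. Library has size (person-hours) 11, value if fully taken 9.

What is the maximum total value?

116.5

Rank by value-to-size ratio: Blood Drive 52/14≈3.71, Park Build 25/8≈3.12, Tutoring 9/6≈1.5, Meals 17/18≈0.944, Library 9/11≈0.818, Food Bank 11/22≈0.5.
Take all of Blood Drive (14 person-hours, value 52) → 52 person-hours left.
Take all of Park Build (8 person-hours, value 25) → 44 person-hours left.
Take all of Tutoring (6 person-hours, value 9) → 38 person-hours left.
Meals: take in full, 18 person-hours for value 17 → 20 left.
All 11 person-hours of Library fit (value 9) → 9 remain.
9 person-hours left: a 9/22 share of Food Bank gives 11×9/22 = 4.5.
Total value = 116.5.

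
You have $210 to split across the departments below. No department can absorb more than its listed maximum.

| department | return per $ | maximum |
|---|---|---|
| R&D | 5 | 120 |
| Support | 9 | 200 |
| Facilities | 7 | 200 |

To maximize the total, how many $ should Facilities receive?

Highest return per $ first: Support 9 > Facilities 7 > R&D 5.
Support takes 200 to reach its cap of 200 ; 10 left.
Facilities: +10 (room for 200) → 10. Pool exhausted.

10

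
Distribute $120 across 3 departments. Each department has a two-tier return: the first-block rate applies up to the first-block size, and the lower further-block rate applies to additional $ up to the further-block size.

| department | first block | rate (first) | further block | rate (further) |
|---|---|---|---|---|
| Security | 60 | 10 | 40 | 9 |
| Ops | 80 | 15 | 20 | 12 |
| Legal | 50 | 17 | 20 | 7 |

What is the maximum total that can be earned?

1900

Order all 6 blocks by rate: Legal/T1 17 > Ops/T1 15 > Ops/T2 12 > Security/T1 10 > Security/T2 9 > Legal/T2 7.
Legal T1 at 17: fill all 50 ; 70 left.
70 remain; put them into Ops T1 at 15.
Total = 17×50 + 15×70 = 1900.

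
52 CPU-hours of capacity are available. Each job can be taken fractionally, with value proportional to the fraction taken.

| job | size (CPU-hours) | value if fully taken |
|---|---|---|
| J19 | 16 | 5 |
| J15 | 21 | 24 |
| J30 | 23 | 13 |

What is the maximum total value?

39.5

Rank by value-to-size ratio: J15 24/21≈1.14, J30 13/23≈0.565, J19 5/16≈0.312.
J15: take in full, 21 CPU-hours for value 24 → 31 left.
All 23 CPU-hours of J30 fit (value 13) → 8 remain.
8 CPU-hours left: a 8/16 share of J19 gives 5×8/16 = 2.5.
Total value = 39.5.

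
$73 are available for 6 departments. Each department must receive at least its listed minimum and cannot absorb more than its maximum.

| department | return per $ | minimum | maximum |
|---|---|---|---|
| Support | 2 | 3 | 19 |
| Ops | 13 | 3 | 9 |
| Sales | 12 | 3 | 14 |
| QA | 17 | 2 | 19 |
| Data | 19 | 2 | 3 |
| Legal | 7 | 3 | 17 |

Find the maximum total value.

806

Meeting every minimum uses 3+3+3+2+2+3 = 16 $, leaving 57.
Rank by return per $: Data 19 > QA 17 > Ops 13 > Sales 12 > Legal 7 > Support 2.
Data takes 1 more to reach its cap of 3 → 56 left.
Give QA 17 more to hit its cap of 19 → 39 left.
Ops: +6 to 9 (cap) → 33 left.
Sales takes 11 more to reach its cap of 14 → 22 left.
Legal takes 14 more to reach its cap of 17 → 8 left.
Only 8 left; Support takes them to reach 11.
Total = 2×11 + 13×9 + 12×14 + 17×19 + 19×3 + 7×17 = 806.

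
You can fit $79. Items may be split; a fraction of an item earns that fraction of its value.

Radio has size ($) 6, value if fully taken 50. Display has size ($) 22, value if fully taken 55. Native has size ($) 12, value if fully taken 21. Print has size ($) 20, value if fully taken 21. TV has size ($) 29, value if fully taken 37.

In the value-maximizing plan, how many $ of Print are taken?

Best value per unit of size first: Radio 50/6≈8.33, Display 55/22≈2.5, Native 21/12≈1.75, TV 37/29≈1.28, Print 21/20≈1.05.
Radio: take in full, 6 $ for value 50 — 73 left.
All 22 $ of Display fit (value 55) — 51 remain.
Take all of Native (12 $, value 21) — 39 $ left.
All 29 $ of TV fit (value 37) — 10 remain.
10 $ left: a 10/20 share of Print gives 21×10/20 = 10.5.

10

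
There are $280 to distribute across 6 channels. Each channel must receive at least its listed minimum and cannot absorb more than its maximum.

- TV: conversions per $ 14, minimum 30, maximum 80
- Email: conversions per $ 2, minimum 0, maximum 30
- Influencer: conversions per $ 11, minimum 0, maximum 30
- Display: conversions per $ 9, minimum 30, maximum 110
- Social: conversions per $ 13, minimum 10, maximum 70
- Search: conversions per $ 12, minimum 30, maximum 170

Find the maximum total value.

3500

Meeting every minimum uses 30+0+0+30+10+30 = 100 $, leaving 180.
Order the channels by conversions per $: TV 14 > Social 13 > Search 12 > Influencer 11 > Display 9 > Email 2.
Give TV 50 more to hit its cap of 80 — 130 left.
Social takes 60 more to reach its cap of 70 — 70 left.
Search has room for 140 more but only 70 remain, so it gets 100.
Total = 14×80 + 9×30 + 13×70 + 12×100 = 3500.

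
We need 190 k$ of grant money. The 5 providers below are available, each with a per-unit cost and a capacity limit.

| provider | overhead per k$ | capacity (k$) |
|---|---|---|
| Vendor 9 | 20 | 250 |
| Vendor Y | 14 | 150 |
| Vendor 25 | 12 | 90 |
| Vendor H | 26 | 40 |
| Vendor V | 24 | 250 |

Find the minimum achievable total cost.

Use providers in increasing cost order.
Vendor 25 (12): use full 90 — 100 k$ to go.
Vendor Y at 14: take 100 of its 150 — requirement met.
Vendor 9, Vendor V, Vendor H: unused.
Cost = 90×12 + 100×14 = 2480.

2480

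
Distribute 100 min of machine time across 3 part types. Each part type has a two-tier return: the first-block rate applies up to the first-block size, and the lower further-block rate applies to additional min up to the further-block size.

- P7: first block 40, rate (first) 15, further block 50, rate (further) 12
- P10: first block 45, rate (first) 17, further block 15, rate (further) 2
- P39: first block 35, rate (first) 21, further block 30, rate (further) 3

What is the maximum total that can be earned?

1800

Treat each block as its own option and order by rate: P39/tier1 21 > P10/tier1 17 > P7/tier1 15 > P7/tier2 12 > P39/tier2 3 > P10/tier2 2.
Fill P39 tier1 block (35 at 21) → 65 left.
P10 tier1 at 17: fill all 45 → 20 left.
P7/tier1: +20 of 40 at 15; pool empty.
Total = 21×35 + 17×45 + 15×20 = 1800.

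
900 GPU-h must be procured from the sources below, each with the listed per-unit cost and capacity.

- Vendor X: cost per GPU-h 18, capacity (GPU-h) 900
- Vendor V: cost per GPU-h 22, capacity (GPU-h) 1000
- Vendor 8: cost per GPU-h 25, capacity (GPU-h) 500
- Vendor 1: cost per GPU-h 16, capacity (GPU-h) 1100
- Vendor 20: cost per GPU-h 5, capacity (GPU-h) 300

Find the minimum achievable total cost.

Fill from the cheapest source first.
Vendor 20 (5): use full 300 — 600 GPU-h to go.
Vendor 1 (16): take the remaining 600 — done.
Vendor X, Vendor V, Vendor 8: unused.
Cost = 300×5 + 600×16 = 11100.

11100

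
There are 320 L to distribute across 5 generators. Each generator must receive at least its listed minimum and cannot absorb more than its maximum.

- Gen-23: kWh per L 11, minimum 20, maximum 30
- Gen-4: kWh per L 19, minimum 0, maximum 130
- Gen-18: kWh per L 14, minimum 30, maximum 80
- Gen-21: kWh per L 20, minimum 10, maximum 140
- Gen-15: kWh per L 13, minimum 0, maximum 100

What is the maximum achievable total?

5910

Meeting every minimum uses 20+0+30+10+0 = 60 L, leaving 260.
Rank by kWh per L: Gen-21 20 > Gen-4 19 > Gen-18 14 > Gen-15 13 > Gen-23 11.
Gen-21: +130 to 140 (cap) → 130 left.
Gen-4: +130 to 130 (cap) → 0 left.
Total = 11×20 + 19×130 + 14×30 + 20×140 = 5910.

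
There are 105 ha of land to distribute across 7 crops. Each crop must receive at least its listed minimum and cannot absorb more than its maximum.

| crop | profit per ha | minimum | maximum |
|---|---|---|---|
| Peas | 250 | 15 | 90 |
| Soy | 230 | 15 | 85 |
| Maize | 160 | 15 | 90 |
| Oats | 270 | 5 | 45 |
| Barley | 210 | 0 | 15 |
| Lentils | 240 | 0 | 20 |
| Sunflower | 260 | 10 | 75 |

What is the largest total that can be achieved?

25650

Meeting every minimum uses 15+15+15+5+0+0+10 = 60 ha, leaving 45.
Order the crops by profit per ha: Oats 270 > Sunflower 260 > Peas 250 > Lentils 240 > Soy 230 > Barley 210 > Maize 160.
Give Oats 40 more to hit its cap of 45 ; 5 left.
Sunflower has room for 65 more but only 5 remain, so it gets 15.
Total = 250×15 + 230×15 + 160×15 + 270×45 + 260×15 = 25650.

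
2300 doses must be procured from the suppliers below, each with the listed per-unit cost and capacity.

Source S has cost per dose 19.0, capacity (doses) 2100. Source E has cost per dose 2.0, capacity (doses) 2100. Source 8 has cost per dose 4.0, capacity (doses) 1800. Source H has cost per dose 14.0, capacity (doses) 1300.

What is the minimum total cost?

Use suppliers in increasing cost order.
Take 2100 from Source E at 2.0 ; need 200 more.
Source 8 at 4.0: take 200 of its 1800 ; requirement met.
Source H, Source S: unused.
Cost = 2100×2.0 + 200×4.0 = 5000.

5000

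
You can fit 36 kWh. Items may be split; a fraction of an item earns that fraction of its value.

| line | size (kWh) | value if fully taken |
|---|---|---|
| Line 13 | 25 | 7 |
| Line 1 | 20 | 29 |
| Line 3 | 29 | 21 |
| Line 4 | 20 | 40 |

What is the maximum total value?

Rank by value-to-size ratio: Line 4 40/20≈2, Line 1 29/20≈1.45, Line 3 21/29≈0.724, Line 13 7/25≈0.28.
All 20 kWh of Line 4 fit (value 40) — 16 remain.
Fill the last 16 kWh with part of Line 1: 16/20 of it earns 23.2.
Total value = 63.2.

63.2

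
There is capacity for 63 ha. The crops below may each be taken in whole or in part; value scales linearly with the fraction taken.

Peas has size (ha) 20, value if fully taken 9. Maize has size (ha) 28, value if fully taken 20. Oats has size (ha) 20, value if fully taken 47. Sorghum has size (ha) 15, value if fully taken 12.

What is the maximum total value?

79

Rank by value-to-size ratio: Oats 47/20≈2.35, Sorghum 12/15≈0.8, Maize 20/28≈0.714, Peas 9/20≈0.45.
Oats: take in full, 20 ha for value 47 — 43 left.
All 15 ha of Sorghum fit (value 12) — 28 remain.
Take all of Maize (28 ha, value 20) — 0 ha left.
Total value = 79.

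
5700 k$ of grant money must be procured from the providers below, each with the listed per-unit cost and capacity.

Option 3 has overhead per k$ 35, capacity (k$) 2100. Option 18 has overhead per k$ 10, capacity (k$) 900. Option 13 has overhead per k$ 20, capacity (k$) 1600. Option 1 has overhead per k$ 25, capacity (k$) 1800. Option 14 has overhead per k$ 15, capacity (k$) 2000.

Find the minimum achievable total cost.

101000

Use providers in increasing cost order.
Option 18 at 10: take all 900 k$ ; 4800 still needed.
Take 2000 from Option 14 at 15 ; need 2800 more.
Option 13 (20): use full 1600 ; 1200 k$ to go.
Option 1 (25): take the remaining 1200 ; done.
Option 3: unused.
Cost = 900×10 + 2000×15 + 1600×20 + 1200×25 = 101000.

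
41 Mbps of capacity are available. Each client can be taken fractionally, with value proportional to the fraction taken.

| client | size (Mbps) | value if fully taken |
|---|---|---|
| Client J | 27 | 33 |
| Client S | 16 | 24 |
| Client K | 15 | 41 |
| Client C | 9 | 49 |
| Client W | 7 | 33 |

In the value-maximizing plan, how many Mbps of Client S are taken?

10

Best value per unit of size first: Client C 49/9≈5.44, Client W 33/7≈4.71, Client K 41/15≈2.73, Client S 24/16≈1.5, Client J 33/27≈1.22.
Client C: take in full, 9 Mbps for value 49 — 32 left.
Take all of Client W (7 Mbps, value 33) — 25 Mbps left.
Take all of Client K (15 Mbps, value 41) — 10 Mbps left.
10 Mbps left: a 10/16 share of Client S gives 24×10/16 = 15.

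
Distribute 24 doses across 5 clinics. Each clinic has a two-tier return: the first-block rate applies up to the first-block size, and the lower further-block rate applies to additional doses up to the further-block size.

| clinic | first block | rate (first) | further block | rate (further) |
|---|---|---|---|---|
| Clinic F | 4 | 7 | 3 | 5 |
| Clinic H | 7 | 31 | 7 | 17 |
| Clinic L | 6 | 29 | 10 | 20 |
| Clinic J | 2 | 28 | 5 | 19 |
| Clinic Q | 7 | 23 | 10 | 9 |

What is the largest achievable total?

Rank every tier by rate: Clinic H/tier1 31 > Clinic L/tier1 29 > Clinic J/tier1 28 > Clinic Q/tier1 23 > Clinic L/tier2 20 > Clinic J/tier2 19 > Clinic H/tier2 17 > Clinic Q/tier2 9 > Clinic F/tier1 7 > Clinic F/tier2 5.
Clinic H/tier1 (31): +7 → 17 left.
Fill Clinic L tier1 block (6 at 29) → 11 left.
Fill Clinic J tier1 block (2 at 28) → 9 left.
Fill Clinic Q tier1 block (7 at 23) → 2 left.
2 remain; put them into Clinic L tier2 at 20.
Total = 31×7 + 29×6 + 28×2 + 23×7 + 20×2 = 648.

648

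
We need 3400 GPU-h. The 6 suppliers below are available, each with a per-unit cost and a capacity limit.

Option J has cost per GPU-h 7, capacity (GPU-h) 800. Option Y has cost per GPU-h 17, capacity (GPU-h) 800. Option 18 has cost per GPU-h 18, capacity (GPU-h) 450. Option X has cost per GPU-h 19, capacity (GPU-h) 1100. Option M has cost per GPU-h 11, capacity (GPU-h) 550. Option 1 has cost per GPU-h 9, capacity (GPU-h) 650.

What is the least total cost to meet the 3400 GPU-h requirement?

Cheapest first:
Option J at 7: take all 800 GPU-h — 2600 still needed.
Take 650 from Option 1 at 9 — need 1950 more.
Option M at 11: take all 550 GPU-h — 1400 still needed.
Option Y (17): use full 800 — 600 GPU-h to go.
Option 18 at 18: take all 450 GPU-h — 150 still needed.
Option X (19): take the remaining 150 — done.
Cost = 800×7 + 650×9 + 550×11 + 800×17 + 450×18 + 150×19 = 42050.

42050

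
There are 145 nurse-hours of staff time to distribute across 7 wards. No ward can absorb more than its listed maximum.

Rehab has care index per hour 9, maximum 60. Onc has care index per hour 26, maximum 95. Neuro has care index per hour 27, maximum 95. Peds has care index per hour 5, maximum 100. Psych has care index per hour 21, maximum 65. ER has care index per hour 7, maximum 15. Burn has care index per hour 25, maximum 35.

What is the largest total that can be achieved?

3865

Order the wards by care index per hour: Neuro 27 > Onc 26 > Burn 25 > Psych 21 > Rehab 9 > ER 7 > Peds 5.
Neuro takes 95 to reach its cap of 95 ; 50 left.
Only 50 left; Onc takes them to reach 50.
Total = 26×50 + 27×95 = 3865.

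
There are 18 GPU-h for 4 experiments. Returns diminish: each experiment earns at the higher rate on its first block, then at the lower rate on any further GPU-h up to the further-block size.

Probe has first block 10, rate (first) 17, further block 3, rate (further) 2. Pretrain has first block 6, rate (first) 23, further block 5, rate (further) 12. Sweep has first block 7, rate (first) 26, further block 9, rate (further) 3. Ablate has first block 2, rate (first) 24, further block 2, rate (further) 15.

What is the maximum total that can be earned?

419

Order all 8 blocks by rate: Sweep/first 26 > Ablate/first 24 > Pretrain/first 23 > Probe/first 17 > Ablate/second 15 > Pretrain/second 12 > Sweep/second 3 > Probe/second 2.
Fill Sweep first block (7 at 26) — 11 left.
Ablate/first (24): +2 — 9 left.
Fill Pretrain first block (6 at 23) — 3 left.
Probe/first: +3 of 10 at 17; pool empty.
Total = 26×7 + 24×2 + 23×6 + 17×3 = 419.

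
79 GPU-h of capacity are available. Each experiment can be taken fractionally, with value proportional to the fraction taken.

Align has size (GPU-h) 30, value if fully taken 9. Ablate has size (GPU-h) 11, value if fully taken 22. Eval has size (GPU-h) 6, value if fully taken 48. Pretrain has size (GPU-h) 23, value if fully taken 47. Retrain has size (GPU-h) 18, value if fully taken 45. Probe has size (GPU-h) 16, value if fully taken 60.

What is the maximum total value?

Rank by value-to-size ratio: Eval 48/6≈8, Probe 60/16≈3.75, Retrain 45/18≈2.5, Pretrain 47/23≈2.04, Ablate 22/11≈2, Align 9/30≈0.3.
Take all of Eval (6 GPU-h, value 48) → 73 GPU-h left.
Probe: take in full, 16 GPU-h for value 60 → 57 left.
All 18 GPU-h of Retrain fit (value 45) → 39 remain.
Take all of Pretrain (23 GPU-h, value 47) → 16 GPU-h left.
All 11 GPU-h of Ablate fit (value 22) → 5 remain.
Only 5 GPU-h remain; take 5/30 of Align for value 9×5/30 = 1.5.
Total value = 223.5.

223.5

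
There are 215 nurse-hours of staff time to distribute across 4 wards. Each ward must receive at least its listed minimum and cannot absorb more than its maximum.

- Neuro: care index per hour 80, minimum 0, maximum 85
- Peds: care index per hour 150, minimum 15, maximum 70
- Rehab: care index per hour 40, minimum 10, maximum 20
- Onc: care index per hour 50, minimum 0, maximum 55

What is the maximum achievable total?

Meeting every minimum uses 0+15+10+0 = 25 nurse-hours, leaving 190.
Highest care index per hour first: Peds 150 > Neuro 80 > Onc 50 > Rehab 40.
Give Peds 55 more to hit its cap of 70 → 135 left.
Neuro takes 85 more to reach its cap of 85 → 50 left.
Onc: +50 (room for 55) → 50. Pool exhausted.
Total = 80×85 + 150×70 + 40×10 + 50×50 = 20200.

20200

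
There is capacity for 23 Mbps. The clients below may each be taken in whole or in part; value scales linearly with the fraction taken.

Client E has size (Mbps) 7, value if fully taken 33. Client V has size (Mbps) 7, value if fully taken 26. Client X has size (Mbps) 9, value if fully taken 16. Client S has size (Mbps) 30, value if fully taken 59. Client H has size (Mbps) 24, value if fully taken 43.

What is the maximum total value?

76.7

Best value per unit of size first: Client E 33/7≈4.71, Client V 26/7≈3.71, Client S 59/30≈1.97, Client H 43/24≈1.79, Client X 16/9≈1.78.
Take all of Client E (7 Mbps, value 33) → 16 Mbps left.
All 7 Mbps of Client V fit (value 26) → 9 remain.
Fill the last 9 Mbps with part of Client S: 9/30 of it earns 17.7.
Total value = 76.7.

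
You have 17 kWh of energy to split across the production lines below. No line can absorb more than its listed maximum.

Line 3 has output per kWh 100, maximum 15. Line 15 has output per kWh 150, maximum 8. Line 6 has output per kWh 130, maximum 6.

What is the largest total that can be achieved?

2280

Order the production lines by output per kWh: Line 15 150 > Line 6 130 > Line 3 100.
Give Line 15 8 to hit its cap of 8 → 9 left.
Line 6: +6 to 6 (cap) → 3 left.
Line 3: +3 (room for 15) → 3. Pool exhausted.
Total = 100×3 + 150×8 + 130×6 = 2280.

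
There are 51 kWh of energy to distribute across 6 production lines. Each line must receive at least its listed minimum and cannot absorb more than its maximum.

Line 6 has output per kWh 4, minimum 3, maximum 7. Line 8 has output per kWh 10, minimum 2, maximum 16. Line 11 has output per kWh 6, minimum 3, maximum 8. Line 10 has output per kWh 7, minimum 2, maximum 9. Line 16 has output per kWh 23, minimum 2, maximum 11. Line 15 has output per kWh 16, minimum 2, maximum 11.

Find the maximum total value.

668

Meeting every minimum uses 3+2+3+2+2+2 = 14 kWh, leaving 37.
Rank by output per kWh: Line 16 23 > Line 15 16 > Line 8 10 > Line 10 7 > Line 11 6 > Line 6 4.
Line 16: +9 to 11 (cap) ; 28 left.
Line 15 takes 9 more to reach its cap of 11 ; 19 left.
Line 8 takes 14 more to reach its cap of 16 ; 5 left.
Only 5 left; Line 10 takes them to reach 7.
Total = 4×3 + 10×16 + 6×3 + 7×7 + 23×11 + 16×11 = 668.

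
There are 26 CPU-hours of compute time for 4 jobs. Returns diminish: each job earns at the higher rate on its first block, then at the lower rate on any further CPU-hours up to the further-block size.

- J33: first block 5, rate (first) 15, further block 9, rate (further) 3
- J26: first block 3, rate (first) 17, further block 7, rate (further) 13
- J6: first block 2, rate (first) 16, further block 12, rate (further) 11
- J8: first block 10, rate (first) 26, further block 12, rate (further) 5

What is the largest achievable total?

496

Treat each block as its own option and order by rate: J8/tier1 26 > J26/tier1 17 > J6/tier1 16 > J33/tier1 15 > J26/tier2 13 > J6/tier2 11 > J8/tier2 5 > J33/tier2 3.
Fill J8 tier1 block (10 at 26) → 16 left.
J26 tier1 at 17: fill all 3 → 13 left.
J6/tier1 (16): +2 → 11 left.
J33 tier1 at 15: fill all 5 → 6 left.
J26/tier2: +6 of 7 at 13; pool empty.
Total = 26×10 + 17×3 + 16×2 + 15×5 + 13×6 = 496.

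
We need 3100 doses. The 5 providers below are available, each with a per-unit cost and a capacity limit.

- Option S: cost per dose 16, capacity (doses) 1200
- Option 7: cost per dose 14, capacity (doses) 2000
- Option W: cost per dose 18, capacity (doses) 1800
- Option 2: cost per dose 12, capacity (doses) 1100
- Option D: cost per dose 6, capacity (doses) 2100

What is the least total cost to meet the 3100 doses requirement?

24600

Fill from the cheapest provider first.
Take 2100 from Option D at 6 → need 1000 more.
Option 2 at 12: take 1000 of its 1100 → requirement met.
Option 7, Option S, Option W: unused.
Cost = 2100×6 + 1000×12 = 24600.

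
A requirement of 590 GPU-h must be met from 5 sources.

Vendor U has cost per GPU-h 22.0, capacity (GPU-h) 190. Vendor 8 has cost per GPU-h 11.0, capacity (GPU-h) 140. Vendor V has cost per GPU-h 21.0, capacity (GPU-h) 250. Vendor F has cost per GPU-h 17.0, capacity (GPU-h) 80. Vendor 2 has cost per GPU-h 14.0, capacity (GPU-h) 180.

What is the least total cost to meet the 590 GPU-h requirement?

9410

Fill from the cheapest source first.
Vendor 8 (11.0): use full 140 ; 450 GPU-h to go.
Vendor 2 (14.0): use full 180 ; 270 GPU-h to go.
Take 80 from Vendor F at 17.0 ; need 190 more.
Take 190 from Vendor V at 21.0 to finish.
Vendor U: unused.
Cost = 140×11.0 + 180×14.0 + 80×17.0 + 190×21.0 = 9410.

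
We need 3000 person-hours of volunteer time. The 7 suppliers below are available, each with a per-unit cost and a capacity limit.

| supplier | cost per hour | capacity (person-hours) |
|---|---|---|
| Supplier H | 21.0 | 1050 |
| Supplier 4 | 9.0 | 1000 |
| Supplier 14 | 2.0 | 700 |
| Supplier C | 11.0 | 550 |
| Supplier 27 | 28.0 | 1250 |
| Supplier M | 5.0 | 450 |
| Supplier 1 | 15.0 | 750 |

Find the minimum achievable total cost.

Fill from the cheapest supplier first.
Take 700 from Supplier 14 at 2.0 ; need 2300 more.
Supplier M (5.0): use full 450 ; 1850 person-hours to go.
Supplier 4 (9.0): use full 1000 ; 850 person-hours to go.
Take 550 from Supplier C at 11.0 ; need 300 more.
Supplier 1 at 15.0: take 300 of its 750 ; requirement met.
Supplier H, Supplier 27: unused.
Cost = 700×2.0 + 450×5.0 + 1000×9.0 + 550×11.0 + 300×15.0 = 23200.

23200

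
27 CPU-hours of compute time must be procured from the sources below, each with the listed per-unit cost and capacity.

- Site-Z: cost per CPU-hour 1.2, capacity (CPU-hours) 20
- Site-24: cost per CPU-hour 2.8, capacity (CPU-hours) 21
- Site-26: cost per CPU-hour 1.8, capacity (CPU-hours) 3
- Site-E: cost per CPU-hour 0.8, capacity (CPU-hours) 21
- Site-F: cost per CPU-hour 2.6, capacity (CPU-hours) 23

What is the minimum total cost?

Cheapest first:
Take 21 from Site-E at 0.8 — need 6 more.
Site-Z at 1.2: take 6 of its 20 — requirement met.
Site-26, Site-F, Site-24: unused.
Cost = 21×0.8 + 6×1.2 = 24.

24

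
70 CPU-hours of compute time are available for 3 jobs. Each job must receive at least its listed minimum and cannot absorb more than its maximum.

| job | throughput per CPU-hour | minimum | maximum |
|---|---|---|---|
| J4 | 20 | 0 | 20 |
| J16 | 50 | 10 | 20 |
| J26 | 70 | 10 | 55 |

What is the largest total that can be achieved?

Meeting every minimum uses 0+10+10 = 20 CPU-hours, leaving 50.
Rank by throughput per CPU-hour: J26 70 > J16 50 > J4 20.
J26: +45 to 55 (cap) → 5 left.
J16 has room for 10 more but only 5 remain, so it gets 15.
Total = 50×15 + 70×55 = 4600.

4600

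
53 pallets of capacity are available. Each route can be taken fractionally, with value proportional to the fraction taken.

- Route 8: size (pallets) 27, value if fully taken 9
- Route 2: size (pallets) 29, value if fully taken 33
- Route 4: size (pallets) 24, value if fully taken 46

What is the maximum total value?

79

Rank by value-to-size ratio: Route 4 46/24≈1.92, Route 2 33/29≈1.14, Route 8 9/27≈0.333.
Take all of Route 4 (24 pallets, value 46) — 29 pallets left.
Take all of Route 2 (29 pallets, value 33) — 0 pallets left.
Total value = 79.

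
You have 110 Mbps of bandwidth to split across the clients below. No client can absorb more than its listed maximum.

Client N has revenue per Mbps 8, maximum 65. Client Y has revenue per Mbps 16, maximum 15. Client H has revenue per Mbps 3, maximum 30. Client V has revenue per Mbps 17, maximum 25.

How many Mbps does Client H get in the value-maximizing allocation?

Order the clients by revenue per Mbps: Client V 17 > Client Y 16 > Client N 8 > Client H 3.
Client V takes 25 to reach its cap of 25 — 85 left.
Client Y: +15 to 15 (cap) — 70 left.
Client N takes 65 to reach its cap of 65 — 5 left.
Client H has room for 30 but only 5 remain, so it gets 5.

5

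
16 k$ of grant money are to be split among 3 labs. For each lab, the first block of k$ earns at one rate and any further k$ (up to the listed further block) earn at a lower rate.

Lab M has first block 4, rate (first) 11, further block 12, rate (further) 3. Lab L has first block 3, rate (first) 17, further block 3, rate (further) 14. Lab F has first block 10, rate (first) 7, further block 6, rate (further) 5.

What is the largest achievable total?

179

Order all 6 blocks by rate: Lab L/first 17 > Lab L/second 14 > Lab M/first 11 > Lab F/first 7 > Lab F/second 5 > Lab M/second 3.
Fill Lab L first block (3 at 17) ; 13 left.
Fill Lab L second block (3 at 14) ; 10 left.
Fill Lab M first block (4 at 11) ; 6 left.
Lab F/first: +6 of 10 at 7; pool empty.
Total = 17×3 + 14×3 + 11×4 + 7×6 = 179.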